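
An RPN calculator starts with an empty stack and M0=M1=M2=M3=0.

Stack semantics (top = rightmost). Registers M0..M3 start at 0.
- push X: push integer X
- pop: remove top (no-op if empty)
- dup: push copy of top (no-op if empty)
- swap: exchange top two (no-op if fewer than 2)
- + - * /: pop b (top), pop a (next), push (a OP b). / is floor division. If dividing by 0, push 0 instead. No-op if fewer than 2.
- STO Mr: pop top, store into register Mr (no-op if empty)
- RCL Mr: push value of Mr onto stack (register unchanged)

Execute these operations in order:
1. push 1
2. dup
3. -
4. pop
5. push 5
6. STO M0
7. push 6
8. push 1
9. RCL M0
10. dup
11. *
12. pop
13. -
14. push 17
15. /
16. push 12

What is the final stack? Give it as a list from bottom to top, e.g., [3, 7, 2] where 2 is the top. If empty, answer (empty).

Answer: [0, 12]

Derivation:
After op 1 (push 1): stack=[1] mem=[0,0,0,0]
After op 2 (dup): stack=[1,1] mem=[0,0,0,0]
After op 3 (-): stack=[0] mem=[0,0,0,0]
After op 4 (pop): stack=[empty] mem=[0,0,0,0]
After op 5 (push 5): stack=[5] mem=[0,0,0,0]
After op 6 (STO M0): stack=[empty] mem=[5,0,0,0]
After op 7 (push 6): stack=[6] mem=[5,0,0,0]
After op 8 (push 1): stack=[6,1] mem=[5,0,0,0]
After op 9 (RCL M0): stack=[6,1,5] mem=[5,0,0,0]
After op 10 (dup): stack=[6,1,5,5] mem=[5,0,0,0]
After op 11 (*): stack=[6,1,25] mem=[5,0,0,0]
After op 12 (pop): stack=[6,1] mem=[5,0,0,0]
After op 13 (-): stack=[5] mem=[5,0,0,0]
After op 14 (push 17): stack=[5,17] mem=[5,0,0,0]
After op 15 (/): stack=[0] mem=[5,0,0,0]
After op 16 (push 12): stack=[0,12] mem=[5,0,0,0]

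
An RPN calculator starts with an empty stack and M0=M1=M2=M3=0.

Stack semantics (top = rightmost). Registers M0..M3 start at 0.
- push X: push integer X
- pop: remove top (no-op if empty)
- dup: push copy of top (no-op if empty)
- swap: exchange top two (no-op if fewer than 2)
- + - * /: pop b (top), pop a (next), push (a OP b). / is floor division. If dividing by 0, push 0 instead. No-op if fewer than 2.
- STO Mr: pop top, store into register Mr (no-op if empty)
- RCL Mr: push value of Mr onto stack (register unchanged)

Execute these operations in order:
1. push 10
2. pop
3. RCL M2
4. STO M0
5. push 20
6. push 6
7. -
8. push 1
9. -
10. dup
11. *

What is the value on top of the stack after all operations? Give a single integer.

After op 1 (push 10): stack=[10] mem=[0,0,0,0]
After op 2 (pop): stack=[empty] mem=[0,0,0,0]
After op 3 (RCL M2): stack=[0] mem=[0,0,0,0]
After op 4 (STO M0): stack=[empty] mem=[0,0,0,0]
After op 5 (push 20): stack=[20] mem=[0,0,0,0]
After op 6 (push 6): stack=[20,6] mem=[0,0,0,0]
After op 7 (-): stack=[14] mem=[0,0,0,0]
After op 8 (push 1): stack=[14,1] mem=[0,0,0,0]
After op 9 (-): stack=[13] mem=[0,0,0,0]
After op 10 (dup): stack=[13,13] mem=[0,0,0,0]
After op 11 (*): stack=[169] mem=[0,0,0,0]

Answer: 169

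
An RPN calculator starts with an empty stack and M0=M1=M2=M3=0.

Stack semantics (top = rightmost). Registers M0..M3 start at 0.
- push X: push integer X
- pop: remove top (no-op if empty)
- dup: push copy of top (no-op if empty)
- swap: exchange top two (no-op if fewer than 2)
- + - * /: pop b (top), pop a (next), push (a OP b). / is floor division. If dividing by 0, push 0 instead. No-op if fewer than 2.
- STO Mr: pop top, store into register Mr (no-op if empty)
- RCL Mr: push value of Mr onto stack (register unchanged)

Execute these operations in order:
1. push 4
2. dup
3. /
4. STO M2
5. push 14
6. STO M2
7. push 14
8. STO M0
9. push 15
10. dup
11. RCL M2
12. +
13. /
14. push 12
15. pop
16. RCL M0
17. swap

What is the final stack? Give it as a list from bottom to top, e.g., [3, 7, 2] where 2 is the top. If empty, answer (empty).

After op 1 (push 4): stack=[4] mem=[0,0,0,0]
After op 2 (dup): stack=[4,4] mem=[0,0,0,0]
After op 3 (/): stack=[1] mem=[0,0,0,0]
After op 4 (STO M2): stack=[empty] mem=[0,0,1,0]
After op 5 (push 14): stack=[14] mem=[0,0,1,0]
After op 6 (STO M2): stack=[empty] mem=[0,0,14,0]
After op 7 (push 14): stack=[14] mem=[0,0,14,0]
After op 8 (STO M0): stack=[empty] mem=[14,0,14,0]
After op 9 (push 15): stack=[15] mem=[14,0,14,0]
After op 10 (dup): stack=[15,15] mem=[14,0,14,0]
After op 11 (RCL M2): stack=[15,15,14] mem=[14,0,14,0]
After op 12 (+): stack=[15,29] mem=[14,0,14,0]
After op 13 (/): stack=[0] mem=[14,0,14,0]
After op 14 (push 12): stack=[0,12] mem=[14,0,14,0]
After op 15 (pop): stack=[0] mem=[14,0,14,0]
After op 16 (RCL M0): stack=[0,14] mem=[14,0,14,0]
After op 17 (swap): stack=[14,0] mem=[14,0,14,0]

Answer: [14, 0]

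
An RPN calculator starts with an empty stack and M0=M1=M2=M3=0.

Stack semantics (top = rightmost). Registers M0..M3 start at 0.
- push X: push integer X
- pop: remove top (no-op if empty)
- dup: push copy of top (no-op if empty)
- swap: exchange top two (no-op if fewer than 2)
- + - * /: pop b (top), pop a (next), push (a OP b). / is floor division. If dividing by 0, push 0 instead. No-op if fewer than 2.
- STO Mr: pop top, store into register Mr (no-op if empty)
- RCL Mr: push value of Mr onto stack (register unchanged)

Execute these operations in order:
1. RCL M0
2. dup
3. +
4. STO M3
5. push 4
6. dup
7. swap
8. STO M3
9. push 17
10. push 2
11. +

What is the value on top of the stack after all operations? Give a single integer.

After op 1 (RCL M0): stack=[0] mem=[0,0,0,0]
After op 2 (dup): stack=[0,0] mem=[0,0,0,0]
After op 3 (+): stack=[0] mem=[0,0,0,0]
After op 4 (STO M3): stack=[empty] mem=[0,0,0,0]
After op 5 (push 4): stack=[4] mem=[0,0,0,0]
After op 6 (dup): stack=[4,4] mem=[0,0,0,0]
After op 7 (swap): stack=[4,4] mem=[0,0,0,0]
After op 8 (STO M3): stack=[4] mem=[0,0,0,4]
After op 9 (push 17): stack=[4,17] mem=[0,0,0,4]
After op 10 (push 2): stack=[4,17,2] mem=[0,0,0,4]
After op 11 (+): stack=[4,19] mem=[0,0,0,4]

Answer: 19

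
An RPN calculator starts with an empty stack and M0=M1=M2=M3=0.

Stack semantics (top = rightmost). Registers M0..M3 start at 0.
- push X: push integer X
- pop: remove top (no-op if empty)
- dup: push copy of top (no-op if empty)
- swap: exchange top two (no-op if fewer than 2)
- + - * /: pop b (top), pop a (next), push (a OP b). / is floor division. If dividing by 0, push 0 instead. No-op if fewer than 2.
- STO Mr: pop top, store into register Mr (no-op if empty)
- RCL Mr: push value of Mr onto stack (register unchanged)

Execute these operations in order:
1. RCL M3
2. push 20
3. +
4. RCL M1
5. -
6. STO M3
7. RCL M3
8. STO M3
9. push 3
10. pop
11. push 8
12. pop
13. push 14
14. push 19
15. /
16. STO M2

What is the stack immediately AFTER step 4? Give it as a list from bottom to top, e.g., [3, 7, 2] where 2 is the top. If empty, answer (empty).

After op 1 (RCL M3): stack=[0] mem=[0,0,0,0]
After op 2 (push 20): stack=[0,20] mem=[0,0,0,0]
After op 3 (+): stack=[20] mem=[0,0,0,0]
After op 4 (RCL M1): stack=[20,0] mem=[0,0,0,0]

[20, 0]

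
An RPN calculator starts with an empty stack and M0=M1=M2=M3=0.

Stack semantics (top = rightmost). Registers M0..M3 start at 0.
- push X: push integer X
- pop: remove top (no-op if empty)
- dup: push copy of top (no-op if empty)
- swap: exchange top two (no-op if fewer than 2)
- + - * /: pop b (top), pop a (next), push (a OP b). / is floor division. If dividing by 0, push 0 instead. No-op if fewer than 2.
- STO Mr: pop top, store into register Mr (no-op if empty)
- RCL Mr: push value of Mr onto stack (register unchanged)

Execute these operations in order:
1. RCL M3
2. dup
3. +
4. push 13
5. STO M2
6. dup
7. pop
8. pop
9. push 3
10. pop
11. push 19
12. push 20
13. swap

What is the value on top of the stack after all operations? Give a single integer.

Answer: 19

Derivation:
After op 1 (RCL M3): stack=[0] mem=[0,0,0,0]
After op 2 (dup): stack=[0,0] mem=[0,0,0,0]
After op 3 (+): stack=[0] mem=[0,0,0,0]
After op 4 (push 13): stack=[0,13] mem=[0,0,0,0]
After op 5 (STO M2): stack=[0] mem=[0,0,13,0]
After op 6 (dup): stack=[0,0] mem=[0,0,13,0]
After op 7 (pop): stack=[0] mem=[0,0,13,0]
After op 8 (pop): stack=[empty] mem=[0,0,13,0]
After op 9 (push 3): stack=[3] mem=[0,0,13,0]
After op 10 (pop): stack=[empty] mem=[0,0,13,0]
After op 11 (push 19): stack=[19] mem=[0,0,13,0]
After op 12 (push 20): stack=[19,20] mem=[0,0,13,0]
After op 13 (swap): stack=[20,19] mem=[0,0,13,0]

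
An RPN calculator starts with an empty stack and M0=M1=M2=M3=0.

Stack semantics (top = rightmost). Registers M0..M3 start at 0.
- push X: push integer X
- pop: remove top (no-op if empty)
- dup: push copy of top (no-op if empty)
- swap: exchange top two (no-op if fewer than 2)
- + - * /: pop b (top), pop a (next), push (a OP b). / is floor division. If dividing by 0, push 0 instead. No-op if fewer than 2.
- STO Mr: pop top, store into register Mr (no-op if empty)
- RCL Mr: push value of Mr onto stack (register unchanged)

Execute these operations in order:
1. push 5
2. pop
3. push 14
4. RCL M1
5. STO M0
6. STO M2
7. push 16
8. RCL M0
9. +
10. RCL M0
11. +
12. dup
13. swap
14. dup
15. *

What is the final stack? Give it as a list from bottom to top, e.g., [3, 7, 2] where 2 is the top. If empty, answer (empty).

After op 1 (push 5): stack=[5] mem=[0,0,0,0]
After op 2 (pop): stack=[empty] mem=[0,0,0,0]
After op 3 (push 14): stack=[14] mem=[0,0,0,0]
After op 4 (RCL M1): stack=[14,0] mem=[0,0,0,0]
After op 5 (STO M0): stack=[14] mem=[0,0,0,0]
After op 6 (STO M2): stack=[empty] mem=[0,0,14,0]
After op 7 (push 16): stack=[16] mem=[0,0,14,0]
After op 8 (RCL M0): stack=[16,0] mem=[0,0,14,0]
After op 9 (+): stack=[16] mem=[0,0,14,0]
After op 10 (RCL M0): stack=[16,0] mem=[0,0,14,0]
After op 11 (+): stack=[16] mem=[0,0,14,0]
After op 12 (dup): stack=[16,16] mem=[0,0,14,0]
After op 13 (swap): stack=[16,16] mem=[0,0,14,0]
After op 14 (dup): stack=[16,16,16] mem=[0,0,14,0]
After op 15 (*): stack=[16,256] mem=[0,0,14,0]

Answer: [16, 256]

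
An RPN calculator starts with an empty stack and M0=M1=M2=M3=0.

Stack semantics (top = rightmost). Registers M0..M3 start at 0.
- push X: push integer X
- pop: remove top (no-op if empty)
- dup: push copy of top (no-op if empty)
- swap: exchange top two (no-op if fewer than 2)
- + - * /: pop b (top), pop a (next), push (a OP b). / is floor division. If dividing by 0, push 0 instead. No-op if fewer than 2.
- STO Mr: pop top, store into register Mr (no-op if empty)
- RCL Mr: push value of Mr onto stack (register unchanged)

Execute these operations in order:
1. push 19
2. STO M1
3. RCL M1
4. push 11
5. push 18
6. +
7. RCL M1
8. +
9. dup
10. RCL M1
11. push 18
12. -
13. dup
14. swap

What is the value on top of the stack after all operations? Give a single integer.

After op 1 (push 19): stack=[19] mem=[0,0,0,0]
After op 2 (STO M1): stack=[empty] mem=[0,19,0,0]
After op 3 (RCL M1): stack=[19] mem=[0,19,0,0]
After op 4 (push 11): stack=[19,11] mem=[0,19,0,0]
After op 5 (push 18): stack=[19,11,18] mem=[0,19,0,0]
After op 6 (+): stack=[19,29] mem=[0,19,0,0]
After op 7 (RCL M1): stack=[19,29,19] mem=[0,19,0,0]
After op 8 (+): stack=[19,48] mem=[0,19,0,0]
After op 9 (dup): stack=[19,48,48] mem=[0,19,0,0]
After op 10 (RCL M1): stack=[19,48,48,19] mem=[0,19,0,0]
After op 11 (push 18): stack=[19,48,48,19,18] mem=[0,19,0,0]
After op 12 (-): stack=[19,48,48,1] mem=[0,19,0,0]
After op 13 (dup): stack=[19,48,48,1,1] mem=[0,19,0,0]
After op 14 (swap): stack=[19,48,48,1,1] mem=[0,19,0,0]

Answer: 1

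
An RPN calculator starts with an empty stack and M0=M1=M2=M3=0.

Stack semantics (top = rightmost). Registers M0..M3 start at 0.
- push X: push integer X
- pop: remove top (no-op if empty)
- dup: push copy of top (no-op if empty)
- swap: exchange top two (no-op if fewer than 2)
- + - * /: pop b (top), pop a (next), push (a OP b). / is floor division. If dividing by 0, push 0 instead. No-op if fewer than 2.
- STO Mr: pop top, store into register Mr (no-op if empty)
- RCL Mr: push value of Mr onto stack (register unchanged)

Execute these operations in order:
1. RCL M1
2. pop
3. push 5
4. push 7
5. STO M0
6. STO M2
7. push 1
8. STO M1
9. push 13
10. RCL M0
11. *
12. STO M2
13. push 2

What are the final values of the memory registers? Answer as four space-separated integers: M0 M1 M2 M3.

After op 1 (RCL M1): stack=[0] mem=[0,0,0,0]
After op 2 (pop): stack=[empty] mem=[0,0,0,0]
After op 3 (push 5): stack=[5] mem=[0,0,0,0]
After op 4 (push 7): stack=[5,7] mem=[0,0,0,0]
After op 5 (STO M0): stack=[5] mem=[7,0,0,0]
After op 6 (STO M2): stack=[empty] mem=[7,0,5,0]
After op 7 (push 1): stack=[1] mem=[7,0,5,0]
After op 8 (STO M1): stack=[empty] mem=[7,1,5,0]
After op 9 (push 13): stack=[13] mem=[7,1,5,0]
After op 10 (RCL M0): stack=[13,7] mem=[7,1,5,0]
After op 11 (*): stack=[91] mem=[7,1,5,0]
After op 12 (STO M2): stack=[empty] mem=[7,1,91,0]
After op 13 (push 2): stack=[2] mem=[7,1,91,0]

Answer: 7 1 91 0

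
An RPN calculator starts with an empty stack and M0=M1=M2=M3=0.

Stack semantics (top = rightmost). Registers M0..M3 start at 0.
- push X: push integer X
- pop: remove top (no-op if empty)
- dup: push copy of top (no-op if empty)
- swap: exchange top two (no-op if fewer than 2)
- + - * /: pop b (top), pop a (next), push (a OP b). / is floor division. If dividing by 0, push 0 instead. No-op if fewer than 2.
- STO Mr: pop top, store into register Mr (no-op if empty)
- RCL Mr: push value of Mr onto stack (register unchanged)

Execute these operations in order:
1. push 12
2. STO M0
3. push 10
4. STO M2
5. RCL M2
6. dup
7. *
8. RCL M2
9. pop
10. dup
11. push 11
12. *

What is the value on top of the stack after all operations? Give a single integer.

After op 1 (push 12): stack=[12] mem=[0,0,0,0]
After op 2 (STO M0): stack=[empty] mem=[12,0,0,0]
After op 3 (push 10): stack=[10] mem=[12,0,0,0]
After op 4 (STO M2): stack=[empty] mem=[12,0,10,0]
After op 5 (RCL M2): stack=[10] mem=[12,0,10,0]
After op 6 (dup): stack=[10,10] mem=[12,0,10,0]
After op 7 (*): stack=[100] mem=[12,0,10,0]
After op 8 (RCL M2): stack=[100,10] mem=[12,0,10,0]
After op 9 (pop): stack=[100] mem=[12,0,10,0]
After op 10 (dup): stack=[100,100] mem=[12,0,10,0]
After op 11 (push 11): stack=[100,100,11] mem=[12,0,10,0]
After op 12 (*): stack=[100,1100] mem=[12,0,10,0]

Answer: 1100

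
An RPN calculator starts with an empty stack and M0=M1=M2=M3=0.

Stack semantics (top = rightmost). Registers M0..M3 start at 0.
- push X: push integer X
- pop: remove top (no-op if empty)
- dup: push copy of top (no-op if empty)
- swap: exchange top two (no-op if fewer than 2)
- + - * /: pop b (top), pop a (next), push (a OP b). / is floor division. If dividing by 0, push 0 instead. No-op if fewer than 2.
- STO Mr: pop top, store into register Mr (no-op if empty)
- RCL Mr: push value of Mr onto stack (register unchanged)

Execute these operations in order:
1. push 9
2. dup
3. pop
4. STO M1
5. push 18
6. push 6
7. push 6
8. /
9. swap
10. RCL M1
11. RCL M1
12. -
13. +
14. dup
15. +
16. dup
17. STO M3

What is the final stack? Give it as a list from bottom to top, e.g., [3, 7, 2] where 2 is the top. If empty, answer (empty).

After op 1 (push 9): stack=[9] mem=[0,0,0,0]
After op 2 (dup): stack=[9,9] mem=[0,0,0,0]
After op 3 (pop): stack=[9] mem=[0,0,0,0]
After op 4 (STO M1): stack=[empty] mem=[0,9,0,0]
After op 5 (push 18): stack=[18] mem=[0,9,0,0]
After op 6 (push 6): stack=[18,6] mem=[0,9,0,0]
After op 7 (push 6): stack=[18,6,6] mem=[0,9,0,0]
After op 8 (/): stack=[18,1] mem=[0,9,0,0]
After op 9 (swap): stack=[1,18] mem=[0,9,0,0]
After op 10 (RCL M1): stack=[1,18,9] mem=[0,9,0,0]
After op 11 (RCL M1): stack=[1,18,9,9] mem=[0,9,0,0]
After op 12 (-): stack=[1,18,0] mem=[0,9,0,0]
After op 13 (+): stack=[1,18] mem=[0,9,0,0]
After op 14 (dup): stack=[1,18,18] mem=[0,9,0,0]
After op 15 (+): stack=[1,36] mem=[0,9,0,0]
After op 16 (dup): stack=[1,36,36] mem=[0,9,0,0]
After op 17 (STO M3): stack=[1,36] mem=[0,9,0,36]

Answer: [1, 36]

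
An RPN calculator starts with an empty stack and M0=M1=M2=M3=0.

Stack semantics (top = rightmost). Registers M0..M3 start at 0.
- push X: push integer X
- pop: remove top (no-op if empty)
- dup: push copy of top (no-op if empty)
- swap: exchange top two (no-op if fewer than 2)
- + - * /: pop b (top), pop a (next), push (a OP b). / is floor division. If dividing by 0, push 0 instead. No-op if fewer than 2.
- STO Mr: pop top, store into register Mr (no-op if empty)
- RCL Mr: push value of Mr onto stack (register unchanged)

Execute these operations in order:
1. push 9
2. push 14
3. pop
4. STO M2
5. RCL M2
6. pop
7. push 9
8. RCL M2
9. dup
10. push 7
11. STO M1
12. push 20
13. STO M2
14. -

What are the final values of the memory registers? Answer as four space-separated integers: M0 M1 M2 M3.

Answer: 0 7 20 0

Derivation:
After op 1 (push 9): stack=[9] mem=[0,0,0,0]
After op 2 (push 14): stack=[9,14] mem=[0,0,0,0]
After op 3 (pop): stack=[9] mem=[0,0,0,0]
After op 4 (STO M2): stack=[empty] mem=[0,0,9,0]
After op 5 (RCL M2): stack=[9] mem=[0,0,9,0]
After op 6 (pop): stack=[empty] mem=[0,0,9,0]
After op 7 (push 9): stack=[9] mem=[0,0,9,0]
After op 8 (RCL M2): stack=[9,9] mem=[0,0,9,0]
After op 9 (dup): stack=[9,9,9] mem=[0,0,9,0]
After op 10 (push 7): stack=[9,9,9,7] mem=[0,0,9,0]
After op 11 (STO M1): stack=[9,9,9] mem=[0,7,9,0]
After op 12 (push 20): stack=[9,9,9,20] mem=[0,7,9,0]
After op 13 (STO M2): stack=[9,9,9] mem=[0,7,20,0]
After op 14 (-): stack=[9,0] mem=[0,7,20,0]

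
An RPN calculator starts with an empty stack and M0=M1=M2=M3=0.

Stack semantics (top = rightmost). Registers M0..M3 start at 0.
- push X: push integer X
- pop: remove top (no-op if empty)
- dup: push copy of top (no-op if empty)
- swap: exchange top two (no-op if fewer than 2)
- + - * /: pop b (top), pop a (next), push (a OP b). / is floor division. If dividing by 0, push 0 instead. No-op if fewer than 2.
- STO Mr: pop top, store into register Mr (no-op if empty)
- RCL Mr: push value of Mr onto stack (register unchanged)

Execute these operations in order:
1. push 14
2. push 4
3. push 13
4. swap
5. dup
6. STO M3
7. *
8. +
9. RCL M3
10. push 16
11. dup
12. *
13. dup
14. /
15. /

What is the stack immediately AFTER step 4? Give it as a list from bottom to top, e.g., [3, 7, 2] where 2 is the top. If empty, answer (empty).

After op 1 (push 14): stack=[14] mem=[0,0,0,0]
After op 2 (push 4): stack=[14,4] mem=[0,0,0,0]
After op 3 (push 13): stack=[14,4,13] mem=[0,0,0,0]
After op 4 (swap): stack=[14,13,4] mem=[0,0,0,0]

[14, 13, 4]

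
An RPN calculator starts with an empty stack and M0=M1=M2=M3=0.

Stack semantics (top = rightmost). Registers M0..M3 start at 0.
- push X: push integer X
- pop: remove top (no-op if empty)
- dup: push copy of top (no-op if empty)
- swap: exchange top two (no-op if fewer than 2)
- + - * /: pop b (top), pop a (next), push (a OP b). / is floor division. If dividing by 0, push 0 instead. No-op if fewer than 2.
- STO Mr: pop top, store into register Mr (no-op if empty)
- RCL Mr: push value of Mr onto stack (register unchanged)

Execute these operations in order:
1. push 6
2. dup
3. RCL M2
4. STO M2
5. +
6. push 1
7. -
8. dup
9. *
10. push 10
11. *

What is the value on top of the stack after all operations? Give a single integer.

After op 1 (push 6): stack=[6] mem=[0,0,0,0]
After op 2 (dup): stack=[6,6] mem=[0,0,0,0]
After op 3 (RCL M2): stack=[6,6,0] mem=[0,0,0,0]
After op 4 (STO M2): stack=[6,6] mem=[0,0,0,0]
After op 5 (+): stack=[12] mem=[0,0,0,0]
After op 6 (push 1): stack=[12,1] mem=[0,0,0,0]
After op 7 (-): stack=[11] mem=[0,0,0,0]
After op 8 (dup): stack=[11,11] mem=[0,0,0,0]
After op 9 (*): stack=[121] mem=[0,0,0,0]
After op 10 (push 10): stack=[121,10] mem=[0,0,0,0]
After op 11 (*): stack=[1210] mem=[0,0,0,0]

Answer: 1210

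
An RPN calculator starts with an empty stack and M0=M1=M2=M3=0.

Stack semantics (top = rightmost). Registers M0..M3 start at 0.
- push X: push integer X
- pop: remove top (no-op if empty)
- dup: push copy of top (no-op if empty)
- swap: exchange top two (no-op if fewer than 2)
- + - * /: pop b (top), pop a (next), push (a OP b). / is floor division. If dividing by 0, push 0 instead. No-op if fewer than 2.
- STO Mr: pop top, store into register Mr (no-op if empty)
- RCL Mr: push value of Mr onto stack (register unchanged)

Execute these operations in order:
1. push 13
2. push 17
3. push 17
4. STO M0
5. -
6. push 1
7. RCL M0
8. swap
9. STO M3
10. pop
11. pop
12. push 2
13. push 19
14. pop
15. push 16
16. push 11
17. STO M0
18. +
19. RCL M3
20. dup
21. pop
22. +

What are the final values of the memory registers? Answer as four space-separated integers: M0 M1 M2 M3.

After op 1 (push 13): stack=[13] mem=[0,0,0,0]
After op 2 (push 17): stack=[13,17] mem=[0,0,0,0]
After op 3 (push 17): stack=[13,17,17] mem=[0,0,0,0]
After op 4 (STO M0): stack=[13,17] mem=[17,0,0,0]
After op 5 (-): stack=[-4] mem=[17,0,0,0]
After op 6 (push 1): stack=[-4,1] mem=[17,0,0,0]
After op 7 (RCL M0): stack=[-4,1,17] mem=[17,0,0,0]
After op 8 (swap): stack=[-4,17,1] mem=[17,0,0,0]
After op 9 (STO M3): stack=[-4,17] mem=[17,0,0,1]
After op 10 (pop): stack=[-4] mem=[17,0,0,1]
After op 11 (pop): stack=[empty] mem=[17,0,0,1]
After op 12 (push 2): stack=[2] mem=[17,0,0,1]
After op 13 (push 19): stack=[2,19] mem=[17,0,0,1]
After op 14 (pop): stack=[2] mem=[17,0,0,1]
After op 15 (push 16): stack=[2,16] mem=[17,0,0,1]
After op 16 (push 11): stack=[2,16,11] mem=[17,0,0,1]
After op 17 (STO M0): stack=[2,16] mem=[11,0,0,1]
After op 18 (+): stack=[18] mem=[11,0,0,1]
After op 19 (RCL M3): stack=[18,1] mem=[11,0,0,1]
After op 20 (dup): stack=[18,1,1] mem=[11,0,0,1]
After op 21 (pop): stack=[18,1] mem=[11,0,0,1]
After op 22 (+): stack=[19] mem=[11,0,0,1]

Answer: 11 0 0 1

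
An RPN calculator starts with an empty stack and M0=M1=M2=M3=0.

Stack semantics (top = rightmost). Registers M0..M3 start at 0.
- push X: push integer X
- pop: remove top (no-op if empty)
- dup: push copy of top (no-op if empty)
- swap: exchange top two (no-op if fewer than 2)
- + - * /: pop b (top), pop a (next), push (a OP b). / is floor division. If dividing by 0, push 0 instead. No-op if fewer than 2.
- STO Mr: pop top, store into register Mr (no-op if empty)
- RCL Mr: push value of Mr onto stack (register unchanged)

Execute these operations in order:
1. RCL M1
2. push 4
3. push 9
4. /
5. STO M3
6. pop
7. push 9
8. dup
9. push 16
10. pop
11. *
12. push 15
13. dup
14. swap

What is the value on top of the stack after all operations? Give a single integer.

After op 1 (RCL M1): stack=[0] mem=[0,0,0,0]
After op 2 (push 4): stack=[0,4] mem=[0,0,0,0]
After op 3 (push 9): stack=[0,4,9] mem=[0,0,0,0]
After op 4 (/): stack=[0,0] mem=[0,0,0,0]
After op 5 (STO M3): stack=[0] mem=[0,0,0,0]
After op 6 (pop): stack=[empty] mem=[0,0,0,0]
After op 7 (push 9): stack=[9] mem=[0,0,0,0]
After op 8 (dup): stack=[9,9] mem=[0,0,0,0]
After op 9 (push 16): stack=[9,9,16] mem=[0,0,0,0]
After op 10 (pop): stack=[9,9] mem=[0,0,0,0]
After op 11 (*): stack=[81] mem=[0,0,0,0]
After op 12 (push 15): stack=[81,15] mem=[0,0,0,0]
After op 13 (dup): stack=[81,15,15] mem=[0,0,0,0]
After op 14 (swap): stack=[81,15,15] mem=[0,0,0,0]

Answer: 15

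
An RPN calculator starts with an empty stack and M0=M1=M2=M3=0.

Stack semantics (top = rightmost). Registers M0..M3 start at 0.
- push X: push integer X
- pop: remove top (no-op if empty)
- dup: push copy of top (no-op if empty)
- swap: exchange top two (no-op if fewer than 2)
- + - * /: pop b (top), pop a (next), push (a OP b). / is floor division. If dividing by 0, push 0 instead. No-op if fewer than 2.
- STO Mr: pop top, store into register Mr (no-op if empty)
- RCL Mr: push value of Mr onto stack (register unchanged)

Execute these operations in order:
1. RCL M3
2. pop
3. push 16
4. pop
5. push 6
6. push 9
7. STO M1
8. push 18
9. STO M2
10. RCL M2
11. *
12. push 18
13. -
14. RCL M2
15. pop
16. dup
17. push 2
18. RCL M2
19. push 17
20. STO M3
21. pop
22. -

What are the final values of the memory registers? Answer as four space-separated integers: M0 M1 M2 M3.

After op 1 (RCL M3): stack=[0] mem=[0,0,0,0]
After op 2 (pop): stack=[empty] mem=[0,0,0,0]
After op 3 (push 16): stack=[16] mem=[0,0,0,0]
After op 4 (pop): stack=[empty] mem=[0,0,0,0]
After op 5 (push 6): stack=[6] mem=[0,0,0,0]
After op 6 (push 9): stack=[6,9] mem=[0,0,0,0]
After op 7 (STO M1): stack=[6] mem=[0,9,0,0]
After op 8 (push 18): stack=[6,18] mem=[0,9,0,0]
After op 9 (STO M2): stack=[6] mem=[0,9,18,0]
After op 10 (RCL M2): stack=[6,18] mem=[0,9,18,0]
After op 11 (*): stack=[108] mem=[0,9,18,0]
After op 12 (push 18): stack=[108,18] mem=[0,9,18,0]
After op 13 (-): stack=[90] mem=[0,9,18,0]
After op 14 (RCL M2): stack=[90,18] mem=[0,9,18,0]
After op 15 (pop): stack=[90] mem=[0,9,18,0]
After op 16 (dup): stack=[90,90] mem=[0,9,18,0]
After op 17 (push 2): stack=[90,90,2] mem=[0,9,18,0]
After op 18 (RCL M2): stack=[90,90,2,18] mem=[0,9,18,0]
After op 19 (push 17): stack=[90,90,2,18,17] mem=[0,9,18,0]
After op 20 (STO M3): stack=[90,90,2,18] mem=[0,9,18,17]
After op 21 (pop): stack=[90,90,2] mem=[0,9,18,17]
After op 22 (-): stack=[90,88] mem=[0,9,18,17]

Answer: 0 9 18 17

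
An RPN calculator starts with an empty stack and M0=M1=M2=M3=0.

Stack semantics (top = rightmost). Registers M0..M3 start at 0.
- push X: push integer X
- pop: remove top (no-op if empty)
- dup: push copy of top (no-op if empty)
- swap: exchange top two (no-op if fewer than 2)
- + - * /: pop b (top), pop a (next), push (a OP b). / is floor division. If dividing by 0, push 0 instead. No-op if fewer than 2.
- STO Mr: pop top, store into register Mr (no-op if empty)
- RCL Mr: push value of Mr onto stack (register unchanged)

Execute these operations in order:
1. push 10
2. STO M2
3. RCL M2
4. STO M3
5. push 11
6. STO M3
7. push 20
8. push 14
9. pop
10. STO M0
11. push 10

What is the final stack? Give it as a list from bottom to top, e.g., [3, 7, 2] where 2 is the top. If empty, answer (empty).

Answer: [10]

Derivation:
After op 1 (push 10): stack=[10] mem=[0,0,0,0]
After op 2 (STO M2): stack=[empty] mem=[0,0,10,0]
After op 3 (RCL M2): stack=[10] mem=[0,0,10,0]
After op 4 (STO M3): stack=[empty] mem=[0,0,10,10]
After op 5 (push 11): stack=[11] mem=[0,0,10,10]
After op 6 (STO M3): stack=[empty] mem=[0,0,10,11]
After op 7 (push 20): stack=[20] mem=[0,0,10,11]
After op 8 (push 14): stack=[20,14] mem=[0,0,10,11]
After op 9 (pop): stack=[20] mem=[0,0,10,11]
After op 10 (STO M0): stack=[empty] mem=[20,0,10,11]
After op 11 (push 10): stack=[10] mem=[20,0,10,11]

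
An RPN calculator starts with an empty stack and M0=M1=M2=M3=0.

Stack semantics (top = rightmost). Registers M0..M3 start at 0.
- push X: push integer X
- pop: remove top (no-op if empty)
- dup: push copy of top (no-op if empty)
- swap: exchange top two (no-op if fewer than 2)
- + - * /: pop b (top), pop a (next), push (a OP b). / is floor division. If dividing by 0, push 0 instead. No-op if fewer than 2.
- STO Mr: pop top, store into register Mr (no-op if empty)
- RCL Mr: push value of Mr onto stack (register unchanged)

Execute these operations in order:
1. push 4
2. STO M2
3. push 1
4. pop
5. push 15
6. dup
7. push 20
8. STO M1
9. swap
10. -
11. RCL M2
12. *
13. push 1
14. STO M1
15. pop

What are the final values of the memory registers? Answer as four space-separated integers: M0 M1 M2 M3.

Answer: 0 1 4 0

Derivation:
After op 1 (push 4): stack=[4] mem=[0,0,0,0]
After op 2 (STO M2): stack=[empty] mem=[0,0,4,0]
After op 3 (push 1): stack=[1] mem=[0,0,4,0]
After op 4 (pop): stack=[empty] mem=[0,0,4,0]
After op 5 (push 15): stack=[15] mem=[0,0,4,0]
After op 6 (dup): stack=[15,15] mem=[0,0,4,0]
After op 7 (push 20): stack=[15,15,20] mem=[0,0,4,0]
After op 8 (STO M1): stack=[15,15] mem=[0,20,4,0]
After op 9 (swap): stack=[15,15] mem=[0,20,4,0]
After op 10 (-): stack=[0] mem=[0,20,4,0]
After op 11 (RCL M2): stack=[0,4] mem=[0,20,4,0]
After op 12 (*): stack=[0] mem=[0,20,4,0]
After op 13 (push 1): stack=[0,1] mem=[0,20,4,0]
After op 14 (STO M1): stack=[0] mem=[0,1,4,0]
After op 15 (pop): stack=[empty] mem=[0,1,4,0]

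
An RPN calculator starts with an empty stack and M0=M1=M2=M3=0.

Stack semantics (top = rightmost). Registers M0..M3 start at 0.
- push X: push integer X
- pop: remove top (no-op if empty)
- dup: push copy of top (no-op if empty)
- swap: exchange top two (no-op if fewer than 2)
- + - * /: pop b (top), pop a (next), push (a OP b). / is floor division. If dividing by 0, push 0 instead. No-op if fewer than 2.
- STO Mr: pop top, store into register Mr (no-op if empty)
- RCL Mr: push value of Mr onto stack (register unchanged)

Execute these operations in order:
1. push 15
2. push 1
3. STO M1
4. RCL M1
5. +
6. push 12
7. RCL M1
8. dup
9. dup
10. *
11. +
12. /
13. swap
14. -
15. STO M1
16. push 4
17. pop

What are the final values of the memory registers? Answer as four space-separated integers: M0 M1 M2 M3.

After op 1 (push 15): stack=[15] mem=[0,0,0,0]
After op 2 (push 1): stack=[15,1] mem=[0,0,0,0]
After op 3 (STO M1): stack=[15] mem=[0,1,0,0]
After op 4 (RCL M1): stack=[15,1] mem=[0,1,0,0]
After op 5 (+): stack=[16] mem=[0,1,0,0]
After op 6 (push 12): stack=[16,12] mem=[0,1,0,0]
After op 7 (RCL M1): stack=[16,12,1] mem=[0,1,0,0]
After op 8 (dup): stack=[16,12,1,1] mem=[0,1,0,0]
After op 9 (dup): stack=[16,12,1,1,1] mem=[0,1,0,0]
After op 10 (*): stack=[16,12,1,1] mem=[0,1,0,0]
After op 11 (+): stack=[16,12,2] mem=[0,1,0,0]
After op 12 (/): stack=[16,6] mem=[0,1,0,0]
After op 13 (swap): stack=[6,16] mem=[0,1,0,0]
After op 14 (-): stack=[-10] mem=[0,1,0,0]
After op 15 (STO M1): stack=[empty] mem=[0,-10,0,0]
After op 16 (push 4): stack=[4] mem=[0,-10,0,0]
After op 17 (pop): stack=[empty] mem=[0,-10,0,0]

Answer: 0 -10 0 0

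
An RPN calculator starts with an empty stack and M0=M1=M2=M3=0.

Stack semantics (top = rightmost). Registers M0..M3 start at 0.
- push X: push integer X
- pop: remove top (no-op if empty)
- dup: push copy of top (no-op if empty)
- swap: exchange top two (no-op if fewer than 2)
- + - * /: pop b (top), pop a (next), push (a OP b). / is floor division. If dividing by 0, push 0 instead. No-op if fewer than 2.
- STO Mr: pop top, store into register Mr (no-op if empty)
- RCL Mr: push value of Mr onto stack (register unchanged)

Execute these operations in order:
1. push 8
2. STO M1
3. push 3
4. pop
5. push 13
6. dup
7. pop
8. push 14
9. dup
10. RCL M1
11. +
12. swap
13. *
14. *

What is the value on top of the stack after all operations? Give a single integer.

After op 1 (push 8): stack=[8] mem=[0,0,0,0]
After op 2 (STO M1): stack=[empty] mem=[0,8,0,0]
After op 3 (push 3): stack=[3] mem=[0,8,0,0]
After op 4 (pop): stack=[empty] mem=[0,8,0,0]
After op 5 (push 13): stack=[13] mem=[0,8,0,0]
After op 6 (dup): stack=[13,13] mem=[0,8,0,0]
After op 7 (pop): stack=[13] mem=[0,8,0,0]
After op 8 (push 14): stack=[13,14] mem=[0,8,0,0]
After op 9 (dup): stack=[13,14,14] mem=[0,8,0,0]
After op 10 (RCL M1): stack=[13,14,14,8] mem=[0,8,0,0]
After op 11 (+): stack=[13,14,22] mem=[0,8,0,0]
After op 12 (swap): stack=[13,22,14] mem=[0,8,0,0]
After op 13 (*): stack=[13,308] mem=[0,8,0,0]
After op 14 (*): stack=[4004] mem=[0,8,0,0]

Answer: 4004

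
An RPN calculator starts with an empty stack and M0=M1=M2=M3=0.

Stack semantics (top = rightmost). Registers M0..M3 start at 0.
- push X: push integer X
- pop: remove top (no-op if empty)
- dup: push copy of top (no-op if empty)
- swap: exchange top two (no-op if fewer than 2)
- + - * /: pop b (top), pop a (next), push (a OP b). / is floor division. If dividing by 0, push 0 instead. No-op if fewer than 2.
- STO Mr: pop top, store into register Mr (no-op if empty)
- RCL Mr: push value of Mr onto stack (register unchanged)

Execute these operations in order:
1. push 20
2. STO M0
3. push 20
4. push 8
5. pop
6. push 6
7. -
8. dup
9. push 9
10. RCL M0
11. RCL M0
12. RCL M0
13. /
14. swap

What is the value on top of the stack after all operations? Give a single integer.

After op 1 (push 20): stack=[20] mem=[0,0,0,0]
After op 2 (STO M0): stack=[empty] mem=[20,0,0,0]
After op 3 (push 20): stack=[20] mem=[20,0,0,0]
After op 4 (push 8): stack=[20,8] mem=[20,0,0,0]
After op 5 (pop): stack=[20] mem=[20,0,0,0]
After op 6 (push 6): stack=[20,6] mem=[20,0,0,0]
After op 7 (-): stack=[14] mem=[20,0,0,0]
After op 8 (dup): stack=[14,14] mem=[20,0,0,0]
After op 9 (push 9): stack=[14,14,9] mem=[20,0,0,0]
After op 10 (RCL M0): stack=[14,14,9,20] mem=[20,0,0,0]
After op 11 (RCL M0): stack=[14,14,9,20,20] mem=[20,0,0,0]
After op 12 (RCL M0): stack=[14,14,9,20,20,20] mem=[20,0,0,0]
After op 13 (/): stack=[14,14,9,20,1] mem=[20,0,0,0]
After op 14 (swap): stack=[14,14,9,1,20] mem=[20,0,0,0]

Answer: 20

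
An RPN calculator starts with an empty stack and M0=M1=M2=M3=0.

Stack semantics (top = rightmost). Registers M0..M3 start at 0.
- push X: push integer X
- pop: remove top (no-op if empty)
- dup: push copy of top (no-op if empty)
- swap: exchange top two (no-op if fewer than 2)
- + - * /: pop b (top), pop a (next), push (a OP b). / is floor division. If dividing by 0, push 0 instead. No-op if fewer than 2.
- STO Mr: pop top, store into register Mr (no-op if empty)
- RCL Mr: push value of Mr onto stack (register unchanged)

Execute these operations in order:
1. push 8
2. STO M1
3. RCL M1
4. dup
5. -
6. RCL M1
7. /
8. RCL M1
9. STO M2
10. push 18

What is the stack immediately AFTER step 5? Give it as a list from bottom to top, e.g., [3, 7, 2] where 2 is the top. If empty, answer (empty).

After op 1 (push 8): stack=[8] mem=[0,0,0,0]
After op 2 (STO M1): stack=[empty] mem=[0,8,0,0]
After op 3 (RCL M1): stack=[8] mem=[0,8,0,0]
After op 4 (dup): stack=[8,8] mem=[0,8,0,0]
After op 5 (-): stack=[0] mem=[0,8,0,0]

[0]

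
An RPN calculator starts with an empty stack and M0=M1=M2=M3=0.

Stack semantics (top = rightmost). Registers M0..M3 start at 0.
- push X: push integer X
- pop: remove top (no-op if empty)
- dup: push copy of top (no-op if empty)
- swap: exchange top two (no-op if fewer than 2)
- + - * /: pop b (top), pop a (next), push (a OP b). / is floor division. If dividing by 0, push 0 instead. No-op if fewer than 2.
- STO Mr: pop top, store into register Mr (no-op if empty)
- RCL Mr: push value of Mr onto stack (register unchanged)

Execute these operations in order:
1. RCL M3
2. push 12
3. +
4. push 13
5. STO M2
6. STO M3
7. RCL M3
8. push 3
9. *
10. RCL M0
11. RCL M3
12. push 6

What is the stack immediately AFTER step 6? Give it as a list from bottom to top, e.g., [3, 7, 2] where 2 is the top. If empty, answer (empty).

After op 1 (RCL M3): stack=[0] mem=[0,0,0,0]
After op 2 (push 12): stack=[0,12] mem=[0,0,0,0]
After op 3 (+): stack=[12] mem=[0,0,0,0]
After op 4 (push 13): stack=[12,13] mem=[0,0,0,0]
After op 5 (STO M2): stack=[12] mem=[0,0,13,0]
After op 6 (STO M3): stack=[empty] mem=[0,0,13,12]

(empty)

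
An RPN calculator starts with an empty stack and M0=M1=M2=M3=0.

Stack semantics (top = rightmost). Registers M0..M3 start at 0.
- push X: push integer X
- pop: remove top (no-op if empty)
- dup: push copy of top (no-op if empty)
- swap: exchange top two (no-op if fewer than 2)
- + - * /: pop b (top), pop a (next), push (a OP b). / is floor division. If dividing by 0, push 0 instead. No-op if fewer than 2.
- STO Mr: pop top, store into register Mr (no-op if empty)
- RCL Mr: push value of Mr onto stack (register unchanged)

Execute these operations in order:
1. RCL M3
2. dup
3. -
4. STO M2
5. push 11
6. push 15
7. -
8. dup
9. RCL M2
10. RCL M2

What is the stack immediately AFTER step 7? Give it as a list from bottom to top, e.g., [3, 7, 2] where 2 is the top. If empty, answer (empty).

After op 1 (RCL M3): stack=[0] mem=[0,0,0,0]
After op 2 (dup): stack=[0,0] mem=[0,0,0,0]
After op 3 (-): stack=[0] mem=[0,0,0,0]
After op 4 (STO M2): stack=[empty] mem=[0,0,0,0]
After op 5 (push 11): stack=[11] mem=[0,0,0,0]
After op 6 (push 15): stack=[11,15] mem=[0,0,0,0]
After op 7 (-): stack=[-4] mem=[0,0,0,0]

[-4]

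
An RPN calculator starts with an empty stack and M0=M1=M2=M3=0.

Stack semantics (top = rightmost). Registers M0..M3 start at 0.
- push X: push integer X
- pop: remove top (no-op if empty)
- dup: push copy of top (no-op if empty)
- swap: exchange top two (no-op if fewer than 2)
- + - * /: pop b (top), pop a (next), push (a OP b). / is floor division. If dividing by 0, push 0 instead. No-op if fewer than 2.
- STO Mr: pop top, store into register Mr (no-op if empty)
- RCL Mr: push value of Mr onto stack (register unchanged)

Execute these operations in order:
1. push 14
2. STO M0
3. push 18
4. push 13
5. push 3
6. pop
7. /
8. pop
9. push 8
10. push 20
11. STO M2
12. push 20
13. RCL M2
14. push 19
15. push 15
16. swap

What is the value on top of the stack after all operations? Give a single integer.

Answer: 19

Derivation:
After op 1 (push 14): stack=[14] mem=[0,0,0,0]
After op 2 (STO M0): stack=[empty] mem=[14,0,0,0]
After op 3 (push 18): stack=[18] mem=[14,0,0,0]
After op 4 (push 13): stack=[18,13] mem=[14,0,0,0]
After op 5 (push 3): stack=[18,13,3] mem=[14,0,0,0]
After op 6 (pop): stack=[18,13] mem=[14,0,0,0]
After op 7 (/): stack=[1] mem=[14,0,0,0]
After op 8 (pop): stack=[empty] mem=[14,0,0,0]
After op 9 (push 8): stack=[8] mem=[14,0,0,0]
After op 10 (push 20): stack=[8,20] mem=[14,0,0,0]
After op 11 (STO M2): stack=[8] mem=[14,0,20,0]
After op 12 (push 20): stack=[8,20] mem=[14,0,20,0]
After op 13 (RCL M2): stack=[8,20,20] mem=[14,0,20,0]
After op 14 (push 19): stack=[8,20,20,19] mem=[14,0,20,0]
After op 15 (push 15): stack=[8,20,20,19,15] mem=[14,0,20,0]
After op 16 (swap): stack=[8,20,20,15,19] mem=[14,0,20,0]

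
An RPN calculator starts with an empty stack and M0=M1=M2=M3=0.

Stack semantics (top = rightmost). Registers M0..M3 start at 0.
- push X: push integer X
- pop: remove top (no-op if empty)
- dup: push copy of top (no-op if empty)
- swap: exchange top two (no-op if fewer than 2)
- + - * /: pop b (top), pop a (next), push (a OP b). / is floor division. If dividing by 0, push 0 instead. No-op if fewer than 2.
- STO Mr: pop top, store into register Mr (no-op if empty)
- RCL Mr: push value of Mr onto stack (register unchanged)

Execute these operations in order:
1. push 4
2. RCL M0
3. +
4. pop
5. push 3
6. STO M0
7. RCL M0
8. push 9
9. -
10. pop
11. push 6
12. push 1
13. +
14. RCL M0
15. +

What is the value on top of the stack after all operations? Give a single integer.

Answer: 10

Derivation:
After op 1 (push 4): stack=[4] mem=[0,0,0,0]
After op 2 (RCL M0): stack=[4,0] mem=[0,0,0,0]
After op 3 (+): stack=[4] mem=[0,0,0,0]
After op 4 (pop): stack=[empty] mem=[0,0,0,0]
After op 5 (push 3): stack=[3] mem=[0,0,0,0]
After op 6 (STO M0): stack=[empty] mem=[3,0,0,0]
After op 7 (RCL M0): stack=[3] mem=[3,0,0,0]
After op 8 (push 9): stack=[3,9] mem=[3,0,0,0]
After op 9 (-): stack=[-6] mem=[3,0,0,0]
After op 10 (pop): stack=[empty] mem=[3,0,0,0]
After op 11 (push 6): stack=[6] mem=[3,0,0,0]
After op 12 (push 1): stack=[6,1] mem=[3,0,0,0]
After op 13 (+): stack=[7] mem=[3,0,0,0]
After op 14 (RCL M0): stack=[7,3] mem=[3,0,0,0]
After op 15 (+): stack=[10] mem=[3,0,0,0]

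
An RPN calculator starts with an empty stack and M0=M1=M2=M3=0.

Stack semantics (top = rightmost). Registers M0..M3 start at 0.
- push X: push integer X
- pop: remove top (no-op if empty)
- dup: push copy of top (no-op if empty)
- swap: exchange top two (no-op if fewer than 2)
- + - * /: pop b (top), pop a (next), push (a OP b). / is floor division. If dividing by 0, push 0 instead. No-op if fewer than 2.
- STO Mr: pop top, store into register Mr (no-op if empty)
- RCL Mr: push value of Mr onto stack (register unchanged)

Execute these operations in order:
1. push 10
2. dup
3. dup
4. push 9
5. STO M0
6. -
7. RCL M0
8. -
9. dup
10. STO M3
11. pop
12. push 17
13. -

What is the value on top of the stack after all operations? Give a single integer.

After op 1 (push 10): stack=[10] mem=[0,0,0,0]
After op 2 (dup): stack=[10,10] mem=[0,0,0,0]
After op 3 (dup): stack=[10,10,10] mem=[0,0,0,0]
After op 4 (push 9): stack=[10,10,10,9] mem=[0,0,0,0]
After op 5 (STO M0): stack=[10,10,10] mem=[9,0,0,0]
After op 6 (-): stack=[10,0] mem=[9,0,0,0]
After op 7 (RCL M0): stack=[10,0,9] mem=[9,0,0,0]
After op 8 (-): stack=[10,-9] mem=[9,0,0,0]
After op 9 (dup): stack=[10,-9,-9] mem=[9,0,0,0]
After op 10 (STO M3): stack=[10,-9] mem=[9,0,0,-9]
After op 11 (pop): stack=[10] mem=[9,0,0,-9]
After op 12 (push 17): stack=[10,17] mem=[9,0,0,-9]
After op 13 (-): stack=[-7] mem=[9,0,0,-9]

Answer: -7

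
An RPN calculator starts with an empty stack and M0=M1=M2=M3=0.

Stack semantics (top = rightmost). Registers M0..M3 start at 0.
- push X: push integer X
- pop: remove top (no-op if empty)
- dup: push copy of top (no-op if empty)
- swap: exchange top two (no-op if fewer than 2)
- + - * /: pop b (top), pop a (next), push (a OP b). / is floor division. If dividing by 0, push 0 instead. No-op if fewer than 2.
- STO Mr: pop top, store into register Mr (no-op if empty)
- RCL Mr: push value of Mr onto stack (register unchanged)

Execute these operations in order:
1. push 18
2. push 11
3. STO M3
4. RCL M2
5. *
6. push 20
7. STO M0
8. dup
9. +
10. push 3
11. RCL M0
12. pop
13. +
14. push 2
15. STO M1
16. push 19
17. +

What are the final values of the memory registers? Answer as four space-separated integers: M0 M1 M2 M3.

After op 1 (push 18): stack=[18] mem=[0,0,0,0]
After op 2 (push 11): stack=[18,11] mem=[0,0,0,0]
After op 3 (STO M3): stack=[18] mem=[0,0,0,11]
After op 4 (RCL M2): stack=[18,0] mem=[0,0,0,11]
After op 5 (*): stack=[0] mem=[0,0,0,11]
After op 6 (push 20): stack=[0,20] mem=[0,0,0,11]
After op 7 (STO M0): stack=[0] mem=[20,0,0,11]
After op 8 (dup): stack=[0,0] mem=[20,0,0,11]
After op 9 (+): stack=[0] mem=[20,0,0,11]
After op 10 (push 3): stack=[0,3] mem=[20,0,0,11]
After op 11 (RCL M0): stack=[0,3,20] mem=[20,0,0,11]
After op 12 (pop): stack=[0,3] mem=[20,0,0,11]
After op 13 (+): stack=[3] mem=[20,0,0,11]
After op 14 (push 2): stack=[3,2] mem=[20,0,0,11]
After op 15 (STO M1): stack=[3] mem=[20,2,0,11]
After op 16 (push 19): stack=[3,19] mem=[20,2,0,11]
After op 17 (+): stack=[22] mem=[20,2,0,11]

Answer: 20 2 0 11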